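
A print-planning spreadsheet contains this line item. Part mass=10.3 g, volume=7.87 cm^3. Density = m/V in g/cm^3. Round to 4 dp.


rho = 10.3 / 7.87 = 1.3088 g/cm^3


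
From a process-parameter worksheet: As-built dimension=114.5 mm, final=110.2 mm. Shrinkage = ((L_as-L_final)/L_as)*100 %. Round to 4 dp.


Shrinkage = ((114.5-110.2)/114.5)*100 = 3.7555 %


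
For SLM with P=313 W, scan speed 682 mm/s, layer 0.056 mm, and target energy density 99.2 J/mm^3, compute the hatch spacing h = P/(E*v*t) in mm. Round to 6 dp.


h = 313 / (99.2*682*0.056) = 0.082615 mm


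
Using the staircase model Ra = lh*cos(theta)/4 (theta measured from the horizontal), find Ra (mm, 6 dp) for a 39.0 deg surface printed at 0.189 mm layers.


Ra = 0.189 * cos(39.0) / 4 = 0.03672 mm


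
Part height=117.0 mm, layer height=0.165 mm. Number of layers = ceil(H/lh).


Layers = ceil(117.0/0.165) = 710


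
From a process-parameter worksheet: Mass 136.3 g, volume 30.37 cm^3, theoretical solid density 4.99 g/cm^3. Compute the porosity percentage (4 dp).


rho_part = 136.3 / 30.37 = 4.48798156 g/cm^3
Porosity = (1 - 4.48798156/4.99)*100 = 10.0605 %


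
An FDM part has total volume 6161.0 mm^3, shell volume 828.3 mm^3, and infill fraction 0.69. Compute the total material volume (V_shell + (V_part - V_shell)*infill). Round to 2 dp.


V_infill = (6161.0 - 828.3) * 0.69 = 3679.56
V_total = 828.3 + 3679.56 = 4507.86 mm^3


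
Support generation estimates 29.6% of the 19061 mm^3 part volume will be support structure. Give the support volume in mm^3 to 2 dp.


V_support = 19061 * 0.296 = 5642.06 mm^3


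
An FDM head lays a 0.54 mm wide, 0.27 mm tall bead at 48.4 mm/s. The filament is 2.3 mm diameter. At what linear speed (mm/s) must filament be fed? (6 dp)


Q = 0.54 * 0.27 * 48.4 = 7.05672 mm^3/s
A_fil = pi*(2.3/2)^2 = 4.15475628 mm^2
v_feed = 7.05672 / 4.15475628 = 1.698468 mm/s


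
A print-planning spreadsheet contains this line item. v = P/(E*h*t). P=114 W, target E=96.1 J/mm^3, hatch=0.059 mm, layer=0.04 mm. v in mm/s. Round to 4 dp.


v = 114 / (96.1*0.059*0.04) = 502.6544 mm/s


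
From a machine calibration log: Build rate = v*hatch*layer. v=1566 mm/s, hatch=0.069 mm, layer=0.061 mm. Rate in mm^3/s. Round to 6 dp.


Rate = 1566 * 0.069 * 0.061 = 6.591294 mm^3/s


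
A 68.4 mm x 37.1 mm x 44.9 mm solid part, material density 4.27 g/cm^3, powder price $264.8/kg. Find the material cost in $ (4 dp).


V = 68.4 * 37.1 * 44.9 = 113940.036 mm^3 = 113.940036 cm^3
Mass = 113.940036 * 4.27 / 1000 = 0.48652395 kg
Cost = 0.48652395 * 264.8 = 128.8315 $


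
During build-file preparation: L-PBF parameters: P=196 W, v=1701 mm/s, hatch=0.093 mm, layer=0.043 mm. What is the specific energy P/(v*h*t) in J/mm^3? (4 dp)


Build rate = 1701 * 0.093 * 0.043 = 6.802299 mm^3/s
SE = 196 / 6.802299 = 28.8138 J/mm^3


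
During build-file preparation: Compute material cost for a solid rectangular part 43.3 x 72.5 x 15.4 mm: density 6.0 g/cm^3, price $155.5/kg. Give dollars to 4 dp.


V = 43.3 * 72.5 * 15.4 = 48344.45 mm^3 = 48.34445 cm^3
Mass = 48.34445 * 6.0 / 1000 = 0.2900667 kg
Cost = 0.2900667 * 155.5 = 45.1054 $


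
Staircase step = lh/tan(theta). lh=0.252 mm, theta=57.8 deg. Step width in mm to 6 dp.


step = 0.252 / tan(57.8) = 0.158693 mm


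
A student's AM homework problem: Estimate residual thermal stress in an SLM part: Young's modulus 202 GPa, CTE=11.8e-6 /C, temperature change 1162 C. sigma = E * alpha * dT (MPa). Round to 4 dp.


sigma = 202*1000 * 11.8e-6 * 1162 = 2769.7432 MPa


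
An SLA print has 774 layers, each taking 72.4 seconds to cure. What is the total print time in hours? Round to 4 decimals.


t = 774 * 72.4 / 3600 = 15.566 hrs


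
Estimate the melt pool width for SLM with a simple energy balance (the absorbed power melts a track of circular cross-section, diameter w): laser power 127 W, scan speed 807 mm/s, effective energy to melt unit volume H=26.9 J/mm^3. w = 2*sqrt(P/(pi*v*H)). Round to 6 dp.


w = 2*sqrt(127/(pi*807*26.9)) = 0.086307 mm


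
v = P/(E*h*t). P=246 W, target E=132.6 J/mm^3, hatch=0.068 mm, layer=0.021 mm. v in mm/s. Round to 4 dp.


v = 246 / (132.6*0.068*0.021) = 1299.1622 mm/s


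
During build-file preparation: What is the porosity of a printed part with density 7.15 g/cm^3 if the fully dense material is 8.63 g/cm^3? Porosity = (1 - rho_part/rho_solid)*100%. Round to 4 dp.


Porosity = (1-7.15/8.63)*100 = 17.1495 %


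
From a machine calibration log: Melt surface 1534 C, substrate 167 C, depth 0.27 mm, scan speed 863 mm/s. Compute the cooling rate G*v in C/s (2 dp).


G = (1534-167)/0.27 = 5062.96296296 C/mm
CR = 5062.96296296 * 863 = 4369337.04 C/s


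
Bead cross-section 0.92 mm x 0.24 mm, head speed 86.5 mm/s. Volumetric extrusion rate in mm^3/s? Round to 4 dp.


Rate = 0.92 * 0.24 * 86.5 = 19.0992 mm^3/s


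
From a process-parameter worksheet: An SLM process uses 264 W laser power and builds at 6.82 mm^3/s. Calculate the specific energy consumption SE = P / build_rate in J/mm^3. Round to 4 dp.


SE = 264 / 6.82 = 38.7097 J/mm^3


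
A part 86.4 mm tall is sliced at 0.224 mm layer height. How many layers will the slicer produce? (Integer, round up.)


Layers = ceil(86.4/0.224) = 386


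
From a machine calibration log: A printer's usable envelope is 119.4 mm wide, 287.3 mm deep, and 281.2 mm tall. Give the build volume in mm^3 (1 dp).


V = 119.4 * 287.3 * 281.2 = 9646177.9 mm^3


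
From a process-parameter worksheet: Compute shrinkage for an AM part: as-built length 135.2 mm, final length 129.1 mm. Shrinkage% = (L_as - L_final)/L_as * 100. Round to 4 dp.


Shrinkage = ((135.2-129.1)/135.2)*100 = 4.5118 %


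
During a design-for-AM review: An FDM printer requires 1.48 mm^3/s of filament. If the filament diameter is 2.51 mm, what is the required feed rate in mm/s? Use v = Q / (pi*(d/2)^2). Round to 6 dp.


A = pi*(2.51/2)^2 = 4.948087
v = 1.48 / 4.948087 = 0.299105 mm/s


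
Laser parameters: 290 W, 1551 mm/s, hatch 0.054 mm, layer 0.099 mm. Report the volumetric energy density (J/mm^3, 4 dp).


E = 290 / (1551*0.054*0.099) = 34.975 J/mm^3


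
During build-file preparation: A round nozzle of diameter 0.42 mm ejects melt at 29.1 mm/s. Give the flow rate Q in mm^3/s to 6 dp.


A = pi*(0.42/2)^2 = 0.13854424 mm^2
Q = 0.13854424 * 29.1 = 4.031637 mm^3/s


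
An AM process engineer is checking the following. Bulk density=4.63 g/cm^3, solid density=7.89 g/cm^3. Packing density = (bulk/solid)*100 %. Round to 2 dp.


Packing = (4.63/7.89)*100 = 58.68 %


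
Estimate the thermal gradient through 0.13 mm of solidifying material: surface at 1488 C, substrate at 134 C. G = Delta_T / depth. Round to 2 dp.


G = (1488-134)/0.13 = 10415.38 C/mm


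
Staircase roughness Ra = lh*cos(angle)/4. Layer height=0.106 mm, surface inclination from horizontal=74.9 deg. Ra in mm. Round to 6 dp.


Ra = 0.106 * cos(74.9) / 4 = 0.006903 mm


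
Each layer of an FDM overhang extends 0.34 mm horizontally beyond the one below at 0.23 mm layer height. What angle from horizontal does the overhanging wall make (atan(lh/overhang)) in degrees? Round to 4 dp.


angle = atan(0.23/0.34) = 34.0772 degrees


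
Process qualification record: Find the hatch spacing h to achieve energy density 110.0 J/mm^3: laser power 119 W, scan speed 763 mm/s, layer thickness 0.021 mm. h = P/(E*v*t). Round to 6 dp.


h = 119 / (110.0*763*0.021) = 0.067517 mm


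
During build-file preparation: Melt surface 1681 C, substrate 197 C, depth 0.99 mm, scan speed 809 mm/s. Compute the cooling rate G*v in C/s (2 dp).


G = (1681-197)/0.99 = 1498.98989899 C/mm
CR = 1498.98989899 * 809 = 1212682.83 C/s


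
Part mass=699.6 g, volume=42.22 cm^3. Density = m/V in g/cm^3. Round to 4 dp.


rho = 699.6 / 42.22 = 16.5703 g/cm^3


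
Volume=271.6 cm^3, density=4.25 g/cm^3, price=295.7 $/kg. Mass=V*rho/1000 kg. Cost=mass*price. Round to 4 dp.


Mass = 271.6*4.25/1000 = 1.1543 kg
Cost = 1.1543 * 295.7 = 341.3265 $


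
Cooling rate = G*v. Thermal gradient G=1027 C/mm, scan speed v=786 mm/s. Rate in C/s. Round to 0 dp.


CR = 1027 * 786 = 807222 C/s


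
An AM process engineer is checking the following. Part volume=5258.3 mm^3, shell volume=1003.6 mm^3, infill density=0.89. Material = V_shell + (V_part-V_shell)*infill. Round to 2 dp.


V_infill = (5258.3 - 1003.6) * 0.89 = 3786.68
V_total = 1003.6 + 3786.68 = 4790.28 mm^3


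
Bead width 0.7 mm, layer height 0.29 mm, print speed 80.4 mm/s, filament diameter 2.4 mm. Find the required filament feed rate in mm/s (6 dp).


Q = 0.7 * 0.29 * 80.4 = 16.3212 mm^3/s
A_fil = pi*(2.4/2)^2 = 4.52389342 mm^2
v_feed = 16.3212 / 4.52389342 = 3.607777 mm/s


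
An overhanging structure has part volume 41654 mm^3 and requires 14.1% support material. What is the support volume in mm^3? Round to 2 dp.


V_support = 41654 * 0.141 = 5873.21 mm^3


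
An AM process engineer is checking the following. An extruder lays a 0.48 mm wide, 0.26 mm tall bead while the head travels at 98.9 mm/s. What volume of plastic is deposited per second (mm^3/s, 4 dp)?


Rate = 0.48 * 0.26 * 98.9 = 12.3427 mm^3/s


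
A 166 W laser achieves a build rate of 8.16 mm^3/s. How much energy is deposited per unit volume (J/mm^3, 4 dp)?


SE = 166 / 8.16 = 20.3431 J/mm^3


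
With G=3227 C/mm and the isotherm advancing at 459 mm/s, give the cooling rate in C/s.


CR = 3227 * 459 = 1481193 C/s


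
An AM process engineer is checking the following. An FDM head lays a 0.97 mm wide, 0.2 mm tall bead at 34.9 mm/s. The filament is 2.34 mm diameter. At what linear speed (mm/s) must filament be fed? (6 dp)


Q = 0.97 * 0.2 * 34.9 = 6.7706 mm^3/s
A_fil = pi*(2.34/2)^2 = 4.30052618 mm^2
v_feed = 6.7706 / 4.30052618 = 1.574365 mm/s


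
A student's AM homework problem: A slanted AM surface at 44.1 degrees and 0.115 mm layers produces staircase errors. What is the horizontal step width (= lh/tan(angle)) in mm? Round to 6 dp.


step = 0.115 / tan(44.1) = 0.118671 mm


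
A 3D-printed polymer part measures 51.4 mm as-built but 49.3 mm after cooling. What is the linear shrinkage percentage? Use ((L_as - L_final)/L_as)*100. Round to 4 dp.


Shrinkage = ((51.4-49.3)/51.4)*100 = 4.0856 %


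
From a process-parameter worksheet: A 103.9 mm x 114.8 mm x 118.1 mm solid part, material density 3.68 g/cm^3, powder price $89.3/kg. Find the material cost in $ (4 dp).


V = 103.9 * 114.8 * 118.1 = 1408663.732 mm^3 = 1408.663732 cm^3
Mass = 1408.663732 * 3.68 / 1000 = 5.18388253 kg
Cost = 5.18388253 * 89.3 = 462.9207 $


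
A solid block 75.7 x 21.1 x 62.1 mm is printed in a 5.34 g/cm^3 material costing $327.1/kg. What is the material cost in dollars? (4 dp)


V = 75.7 * 21.1 * 62.1 = 99190.467 mm^3 = 99.190467 cm^3
Mass = 99.190467 * 5.34 / 1000 = 0.52967709 kg
Cost = 0.52967709 * 327.1 = 173.2574 $


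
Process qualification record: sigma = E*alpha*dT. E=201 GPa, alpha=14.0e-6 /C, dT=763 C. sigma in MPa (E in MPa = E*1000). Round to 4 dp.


sigma = 201*1000 * 14.0e-6 * 763 = 2147.082 MPa


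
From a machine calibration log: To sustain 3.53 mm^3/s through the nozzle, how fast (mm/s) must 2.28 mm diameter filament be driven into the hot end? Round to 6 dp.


A = pi*(2.28/2)^2 = 4.082814
v = 3.53 / 4.082814 = 0.8646 mm/s


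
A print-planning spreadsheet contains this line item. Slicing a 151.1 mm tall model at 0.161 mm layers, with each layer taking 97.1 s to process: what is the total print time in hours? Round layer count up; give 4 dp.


Layers = ceil(151.1/0.161) = 939
t = 939 * 97.1 / 3600 = 25.3269 hrs


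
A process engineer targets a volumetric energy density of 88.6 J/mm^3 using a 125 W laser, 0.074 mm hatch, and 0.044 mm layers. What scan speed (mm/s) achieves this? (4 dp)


v = 125 / (88.6*0.074*0.044) = 433.3032 mm/s


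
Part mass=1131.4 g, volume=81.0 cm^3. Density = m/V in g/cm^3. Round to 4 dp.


rho = 1131.4 / 81.0 = 13.9679 g/cm^3


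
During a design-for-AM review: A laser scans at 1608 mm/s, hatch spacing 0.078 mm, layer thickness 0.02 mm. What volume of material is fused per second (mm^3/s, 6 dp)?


Rate = 1608 * 0.078 * 0.02 = 2.50848 mm^3/s


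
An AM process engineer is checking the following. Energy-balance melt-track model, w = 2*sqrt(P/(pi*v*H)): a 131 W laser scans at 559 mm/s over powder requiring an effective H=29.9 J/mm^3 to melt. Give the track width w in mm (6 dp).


w = 2*sqrt(131/(pi*559*29.9)) = 0.099896 mm


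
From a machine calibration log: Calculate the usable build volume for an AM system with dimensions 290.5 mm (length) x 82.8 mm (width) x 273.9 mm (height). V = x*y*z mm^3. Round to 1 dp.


V = 290.5 * 82.8 * 273.9 = 6588226.3 mm^3


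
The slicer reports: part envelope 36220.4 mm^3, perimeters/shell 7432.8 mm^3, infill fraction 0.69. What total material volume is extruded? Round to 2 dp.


V_infill = (36220.4 - 7432.8) * 0.69 = 19863.44
V_total = 7432.8 + 19863.44 = 27296.24 mm^3


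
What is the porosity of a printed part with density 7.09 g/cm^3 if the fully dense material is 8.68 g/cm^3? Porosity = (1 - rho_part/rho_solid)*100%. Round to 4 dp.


Porosity = (1-7.09/8.68)*100 = 18.318 %


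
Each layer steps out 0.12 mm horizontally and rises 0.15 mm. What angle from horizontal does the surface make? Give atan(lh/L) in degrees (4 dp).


angle = atan(0.15/0.12) = 51.3402 degrees


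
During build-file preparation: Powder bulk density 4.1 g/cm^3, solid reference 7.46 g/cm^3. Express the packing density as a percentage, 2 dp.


Packing = (4.1/7.46)*100 = 54.96 %


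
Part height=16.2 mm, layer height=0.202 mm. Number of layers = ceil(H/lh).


Layers = ceil(16.2/0.202) = 81


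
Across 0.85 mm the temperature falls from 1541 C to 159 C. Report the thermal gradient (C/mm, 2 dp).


G = (1541-159)/0.85 = 1625.88 C/mm


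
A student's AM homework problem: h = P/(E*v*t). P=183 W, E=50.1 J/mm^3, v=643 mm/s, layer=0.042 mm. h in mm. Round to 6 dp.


h = 183 / (50.1*643*0.042) = 0.135255 mm


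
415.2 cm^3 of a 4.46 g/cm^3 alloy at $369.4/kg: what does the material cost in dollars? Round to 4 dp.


Mass = 415.2*4.46/1000 = 1.851792 kg
Cost = 1.851792 * 369.4 = 684.052 $


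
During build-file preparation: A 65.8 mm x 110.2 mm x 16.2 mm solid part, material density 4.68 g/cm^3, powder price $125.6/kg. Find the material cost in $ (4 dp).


V = 65.8 * 110.2 * 16.2 = 117468.792 mm^3 = 117.468792 cm^3
Mass = 117.468792 * 4.68 / 1000 = 0.54975395 kg
Cost = 0.54975395 * 125.6 = 69.0491 $


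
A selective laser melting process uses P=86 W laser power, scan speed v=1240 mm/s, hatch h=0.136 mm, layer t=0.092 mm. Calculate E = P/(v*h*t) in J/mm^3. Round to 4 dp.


E = 86 / (1240*0.136*0.092) = 5.5431 J/mm^3


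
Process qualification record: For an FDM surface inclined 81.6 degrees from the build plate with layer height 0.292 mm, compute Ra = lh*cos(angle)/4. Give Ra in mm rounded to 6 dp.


Ra = 0.292 * cos(81.6) / 4 = 0.010664 mm


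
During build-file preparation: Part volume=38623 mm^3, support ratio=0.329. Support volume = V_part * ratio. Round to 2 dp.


V_support = 38623 * 0.329 = 12706.97 mm^3


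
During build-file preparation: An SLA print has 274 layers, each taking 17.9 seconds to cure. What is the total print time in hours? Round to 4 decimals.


t = 274 * 17.9 / 3600 = 1.3624 hrs


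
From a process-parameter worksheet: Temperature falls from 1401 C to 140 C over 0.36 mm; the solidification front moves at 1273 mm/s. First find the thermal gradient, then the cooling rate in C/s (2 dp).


G = (1401-140)/0.36 = 3502.77777778 C/mm
CR = 3502.77777778 * 1273 = 4459036.11 C/s


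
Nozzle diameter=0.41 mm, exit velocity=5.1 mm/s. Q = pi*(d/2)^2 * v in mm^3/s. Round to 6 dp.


A = pi*(0.41/2)^2 = 0.13202543 mm^2
Q = 0.13202543 * 5.1 = 0.67333 mm^3/s


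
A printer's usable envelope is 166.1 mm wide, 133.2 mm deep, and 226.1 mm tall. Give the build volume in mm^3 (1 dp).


V = 166.1 * 133.2 * 226.1 = 5002354.0 mm^3


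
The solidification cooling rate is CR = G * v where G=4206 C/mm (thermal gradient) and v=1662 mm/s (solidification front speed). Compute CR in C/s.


CR = 4206 * 1662 = 6990372 C/s


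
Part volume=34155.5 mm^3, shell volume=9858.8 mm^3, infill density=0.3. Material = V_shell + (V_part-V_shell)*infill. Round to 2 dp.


V_infill = (34155.5 - 9858.8) * 0.3 = 7289.01
V_total = 9858.8 + 7289.01 = 17147.81 mm^3


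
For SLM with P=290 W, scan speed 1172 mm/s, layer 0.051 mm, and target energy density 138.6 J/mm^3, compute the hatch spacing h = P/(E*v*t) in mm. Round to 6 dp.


h = 290 / (138.6*1172*0.051) = 0.035006 mm


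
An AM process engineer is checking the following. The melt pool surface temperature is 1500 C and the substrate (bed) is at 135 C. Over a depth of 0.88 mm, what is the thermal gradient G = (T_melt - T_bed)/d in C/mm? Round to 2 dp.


G = (1500-135)/0.88 = 1551.14 C/mm


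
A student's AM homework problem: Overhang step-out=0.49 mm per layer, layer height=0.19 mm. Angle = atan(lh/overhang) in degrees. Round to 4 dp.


angle = atan(0.19/0.49) = 21.1941 degrees


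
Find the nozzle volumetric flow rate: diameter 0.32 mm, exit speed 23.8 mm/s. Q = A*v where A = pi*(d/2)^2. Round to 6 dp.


A = pi*(0.32/2)^2 = 0.08042477 mm^2
Q = 0.08042477 * 23.8 = 1.91411 mm^3/s


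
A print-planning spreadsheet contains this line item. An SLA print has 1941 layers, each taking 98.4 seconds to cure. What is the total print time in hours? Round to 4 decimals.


t = 1941 * 98.4 / 3600 = 53.054 hrs


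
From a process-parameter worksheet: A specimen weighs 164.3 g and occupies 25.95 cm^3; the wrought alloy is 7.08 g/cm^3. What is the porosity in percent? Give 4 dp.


rho_part = 164.3 / 25.95 = 6.33140655 g/cm^3
Porosity = (1 - 6.33140655/7.08)*100 = 10.5734 %


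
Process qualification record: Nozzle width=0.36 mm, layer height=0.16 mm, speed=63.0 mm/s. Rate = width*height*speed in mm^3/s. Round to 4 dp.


Rate = 0.36 * 0.16 * 63.0 = 3.6288 mm^3/s


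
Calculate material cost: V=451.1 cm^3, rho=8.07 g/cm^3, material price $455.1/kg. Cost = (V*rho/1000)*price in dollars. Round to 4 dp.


Mass = 451.1*8.07/1000 = 3.640377 kg
Cost = 3.640377 * 455.1 = 1656.7356 $


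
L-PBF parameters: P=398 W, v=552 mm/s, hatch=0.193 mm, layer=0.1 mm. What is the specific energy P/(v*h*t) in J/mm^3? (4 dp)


Build rate = 552 * 0.193 * 0.1 = 10.6536 mm^3/s
SE = 398 / 10.6536 = 37.3583 J/mm^3


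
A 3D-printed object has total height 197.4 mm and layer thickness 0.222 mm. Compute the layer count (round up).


Layers = ceil(197.4/0.222) = 890


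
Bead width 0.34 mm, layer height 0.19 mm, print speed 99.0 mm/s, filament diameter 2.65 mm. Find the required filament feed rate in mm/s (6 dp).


Q = 0.34 * 0.19 * 99.0 = 6.3954 mm^3/s
A_fil = pi*(2.65/2)^2 = 5.5154586 mm^2
v_feed = 6.3954 / 5.5154586 = 1.159541 mm/s


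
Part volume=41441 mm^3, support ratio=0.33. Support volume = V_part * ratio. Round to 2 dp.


V_support = 41441 * 0.33 = 13675.53 mm^3


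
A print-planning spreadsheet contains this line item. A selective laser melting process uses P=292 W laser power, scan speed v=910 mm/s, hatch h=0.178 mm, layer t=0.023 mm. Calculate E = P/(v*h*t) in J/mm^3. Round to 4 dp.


E = 292 / (910*0.178*0.023) = 78.3779 J/mm^3


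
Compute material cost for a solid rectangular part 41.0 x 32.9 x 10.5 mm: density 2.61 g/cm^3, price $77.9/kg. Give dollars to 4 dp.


V = 41.0 * 32.9 * 10.5 = 14163.45 mm^3 = 14.16345 cm^3
Mass = 14.16345 * 2.61 / 1000 = 0.0369666 kg
Cost = 0.0369666 * 77.9 = 2.8797 $


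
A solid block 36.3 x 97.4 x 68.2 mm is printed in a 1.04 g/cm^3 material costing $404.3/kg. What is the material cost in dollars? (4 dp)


V = 36.3 * 97.4 * 68.2 = 241129.284 mm^3 = 241.129284 cm^3
Mass = 241.129284 * 1.04 / 1000 = 0.25077446 kg
Cost = 0.25077446 * 404.3 = 101.3881 $


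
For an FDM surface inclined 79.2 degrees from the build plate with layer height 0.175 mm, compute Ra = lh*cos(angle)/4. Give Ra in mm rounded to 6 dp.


Ra = 0.175 * cos(79.2) / 4 = 0.008198 mm


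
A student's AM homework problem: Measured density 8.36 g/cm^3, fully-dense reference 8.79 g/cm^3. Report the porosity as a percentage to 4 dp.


Porosity = (1-8.36/8.79)*100 = 4.8919 %


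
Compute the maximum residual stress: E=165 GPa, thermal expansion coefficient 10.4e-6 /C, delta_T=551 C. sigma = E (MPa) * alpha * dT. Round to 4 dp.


sigma = 165*1000 * 10.4e-6 * 551 = 945.516 MPa


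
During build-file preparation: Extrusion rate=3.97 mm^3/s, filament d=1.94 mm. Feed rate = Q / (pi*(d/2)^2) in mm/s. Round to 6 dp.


A = pi*(1.94/2)^2 = 2.955925
v = 3.97 / 2.955925 = 1.343065 mm/s


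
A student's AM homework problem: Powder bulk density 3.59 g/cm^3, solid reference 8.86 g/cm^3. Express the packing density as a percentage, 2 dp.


Packing = (3.59/8.86)*100 = 40.52 %


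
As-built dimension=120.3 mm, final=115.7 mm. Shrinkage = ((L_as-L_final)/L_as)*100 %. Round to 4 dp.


Shrinkage = ((120.3-115.7)/120.3)*100 = 3.8238 %


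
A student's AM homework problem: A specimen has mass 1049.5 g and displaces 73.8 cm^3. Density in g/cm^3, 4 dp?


rho = 1049.5 / 73.8 = 14.2209 g/cm^3


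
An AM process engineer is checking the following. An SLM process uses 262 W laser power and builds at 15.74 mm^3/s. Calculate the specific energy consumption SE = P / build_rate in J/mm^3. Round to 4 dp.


SE = 262 / 15.74 = 16.6455 J/mm^3


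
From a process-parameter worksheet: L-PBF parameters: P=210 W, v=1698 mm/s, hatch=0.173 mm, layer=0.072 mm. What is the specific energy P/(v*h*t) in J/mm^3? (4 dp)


Build rate = 1698 * 0.173 * 0.072 = 21.150288 mm^3/s
SE = 210 / 21.150288 = 9.9289 J/mm^3


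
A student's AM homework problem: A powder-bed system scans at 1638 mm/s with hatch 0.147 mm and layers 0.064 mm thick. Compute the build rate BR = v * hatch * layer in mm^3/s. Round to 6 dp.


Rate = 1638 * 0.147 * 0.064 = 15.410304 mm^3/s


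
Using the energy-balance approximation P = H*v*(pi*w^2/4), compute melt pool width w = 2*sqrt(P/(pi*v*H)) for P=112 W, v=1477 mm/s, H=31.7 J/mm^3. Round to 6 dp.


w = 2*sqrt(112/(pi*1477*31.7)) = 0.055188 mm


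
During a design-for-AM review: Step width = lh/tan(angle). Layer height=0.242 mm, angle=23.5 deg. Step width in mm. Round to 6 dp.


step = 0.242 / tan(23.5) = 0.556562 mm


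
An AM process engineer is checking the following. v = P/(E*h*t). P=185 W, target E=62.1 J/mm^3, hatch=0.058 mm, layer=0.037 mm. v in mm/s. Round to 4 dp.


v = 185 / (62.1*0.058*0.037) = 1388.1948 mm/s


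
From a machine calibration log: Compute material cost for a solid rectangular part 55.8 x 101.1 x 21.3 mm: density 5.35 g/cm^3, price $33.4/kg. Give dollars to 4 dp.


V = 55.8 * 101.1 * 21.3 = 120161.394 mm^3 = 120.161394 cm^3
Mass = 120.161394 * 5.35 / 1000 = 0.64286346 kg
Cost = 0.64286346 * 33.4 = 21.4716 $


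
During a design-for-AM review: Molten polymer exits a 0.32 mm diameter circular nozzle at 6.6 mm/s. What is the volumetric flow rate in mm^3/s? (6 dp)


A = pi*(0.32/2)^2 = 0.08042477 mm^2
Q = 0.08042477 * 6.6 = 0.530803 mm^3/s


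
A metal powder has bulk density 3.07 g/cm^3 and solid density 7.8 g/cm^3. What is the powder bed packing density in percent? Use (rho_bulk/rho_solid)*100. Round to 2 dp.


Packing = (3.07/7.8)*100 = 39.36 %


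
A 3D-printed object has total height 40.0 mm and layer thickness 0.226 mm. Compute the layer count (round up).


Layers = ceil(40.0/0.226) = 177


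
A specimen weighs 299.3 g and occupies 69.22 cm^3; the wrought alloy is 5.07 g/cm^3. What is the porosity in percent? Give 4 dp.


rho_part = 299.3 / 69.22 = 4.32389483 g/cm^3
Porosity = (1 - 4.32389483/5.07)*100 = 14.7161 %


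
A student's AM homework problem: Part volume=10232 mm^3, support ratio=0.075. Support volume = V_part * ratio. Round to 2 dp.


V_support = 10232 * 0.075 = 767.4 mm^3


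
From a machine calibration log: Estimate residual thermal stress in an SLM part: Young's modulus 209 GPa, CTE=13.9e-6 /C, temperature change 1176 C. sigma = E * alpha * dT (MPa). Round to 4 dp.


sigma = 209*1000 * 13.9e-6 * 1176 = 3416.3976 MPa


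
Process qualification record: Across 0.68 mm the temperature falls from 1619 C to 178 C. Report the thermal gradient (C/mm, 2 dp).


G = (1619-178)/0.68 = 2119.12 C/mm


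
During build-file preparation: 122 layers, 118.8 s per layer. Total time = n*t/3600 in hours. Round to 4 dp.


t = 122 * 118.8 / 3600 = 4.026 hrs


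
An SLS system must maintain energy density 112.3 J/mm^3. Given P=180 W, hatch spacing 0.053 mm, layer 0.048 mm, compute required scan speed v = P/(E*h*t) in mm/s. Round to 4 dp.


v = 180 / (112.3*0.053*0.048) = 630.0509 mm/s


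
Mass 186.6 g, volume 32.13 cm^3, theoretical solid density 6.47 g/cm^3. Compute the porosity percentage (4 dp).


rho_part = 186.6 / 32.13 = 5.8076564 g/cm^3
Porosity = (1 - 5.8076564/6.47)*100 = 10.2371 %


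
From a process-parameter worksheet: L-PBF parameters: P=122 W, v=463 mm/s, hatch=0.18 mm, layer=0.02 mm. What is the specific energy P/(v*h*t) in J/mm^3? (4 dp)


Build rate = 463 * 0.18 * 0.02 = 1.6668 mm^3/s
SE = 122 / 1.6668 = 73.1941 J/mm^3


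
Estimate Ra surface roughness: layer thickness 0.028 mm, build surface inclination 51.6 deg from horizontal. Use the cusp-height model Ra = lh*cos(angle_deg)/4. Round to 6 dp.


Ra = 0.028 * cos(51.6) / 4 = 0.004348 mm


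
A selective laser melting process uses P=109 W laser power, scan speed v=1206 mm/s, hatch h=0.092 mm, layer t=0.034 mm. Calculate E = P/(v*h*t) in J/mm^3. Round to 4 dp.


E = 109 / (1206*0.092*0.034) = 28.8943 J/mm^3


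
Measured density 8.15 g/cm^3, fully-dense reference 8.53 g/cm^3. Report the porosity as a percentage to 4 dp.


Porosity = (1-8.15/8.53)*100 = 4.4549 %


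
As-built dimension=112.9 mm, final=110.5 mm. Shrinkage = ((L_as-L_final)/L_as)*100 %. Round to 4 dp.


Shrinkage = ((112.9-110.5)/112.9)*100 = 2.1258 %


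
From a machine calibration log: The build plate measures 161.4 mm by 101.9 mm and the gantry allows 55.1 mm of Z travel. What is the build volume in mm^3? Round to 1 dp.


V = 161.4 * 101.9 * 55.1 = 906211.0 mm^3


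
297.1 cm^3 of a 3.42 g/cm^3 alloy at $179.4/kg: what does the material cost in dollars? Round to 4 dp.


Mass = 297.1*3.42/1000 = 1.016082 kg
Cost = 1.016082 * 179.4 = 182.2851 $


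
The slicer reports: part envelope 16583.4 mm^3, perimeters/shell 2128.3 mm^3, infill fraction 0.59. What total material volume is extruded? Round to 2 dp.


V_infill = (16583.4 - 2128.3) * 0.59 = 8528.51
V_total = 2128.3 + 8528.51 = 10656.81 mm^3


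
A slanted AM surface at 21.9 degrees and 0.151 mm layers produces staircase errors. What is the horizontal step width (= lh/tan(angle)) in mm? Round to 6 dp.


step = 0.151 / tan(21.9) = 0.375624 mm


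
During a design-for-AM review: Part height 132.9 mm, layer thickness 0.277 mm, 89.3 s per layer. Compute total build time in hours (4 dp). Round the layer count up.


Layers = ceil(132.9/0.277) = 480
t = 480 * 89.3 / 3600 = 11.9067 hrs


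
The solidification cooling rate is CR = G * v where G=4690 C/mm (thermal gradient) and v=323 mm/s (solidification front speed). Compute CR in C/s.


CR = 4690 * 323 = 1514870 C/s


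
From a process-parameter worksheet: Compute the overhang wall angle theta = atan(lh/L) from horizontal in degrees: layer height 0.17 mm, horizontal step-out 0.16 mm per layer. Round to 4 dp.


angle = atan(0.17/0.16) = 46.7357 degrees


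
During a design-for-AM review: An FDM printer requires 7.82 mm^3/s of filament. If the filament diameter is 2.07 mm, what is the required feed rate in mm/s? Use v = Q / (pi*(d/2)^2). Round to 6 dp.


A = pi*(2.07/2)^2 = 3.365353
v = 7.82 / 3.365353 = 2.323679 mm/s


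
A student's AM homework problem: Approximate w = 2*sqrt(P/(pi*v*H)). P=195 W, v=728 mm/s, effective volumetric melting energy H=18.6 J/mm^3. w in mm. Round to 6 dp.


w = 2*sqrt(195/(pi*728*18.6)) = 0.13541 mm


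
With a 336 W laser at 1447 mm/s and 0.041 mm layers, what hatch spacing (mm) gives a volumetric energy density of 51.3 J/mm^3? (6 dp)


h = 336 / (51.3*1447*0.041) = 0.1104 mm


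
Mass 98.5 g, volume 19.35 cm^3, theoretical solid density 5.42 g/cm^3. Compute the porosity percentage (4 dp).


rho_part = 98.5 / 19.35 = 5.09043928 g/cm^3
Porosity = (1 - 5.09043928/5.42)*100 = 6.0805 %


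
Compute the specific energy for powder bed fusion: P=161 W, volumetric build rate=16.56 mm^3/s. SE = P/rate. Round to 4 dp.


SE = 161 / 16.56 = 9.7222 J/mm^3


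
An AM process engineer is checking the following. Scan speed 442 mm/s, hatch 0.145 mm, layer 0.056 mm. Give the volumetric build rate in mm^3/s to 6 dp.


Rate = 442 * 0.145 * 0.056 = 3.58904 mm^3/s


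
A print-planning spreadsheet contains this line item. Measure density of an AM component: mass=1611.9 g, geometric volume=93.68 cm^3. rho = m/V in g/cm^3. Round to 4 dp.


rho = 1611.9 / 93.68 = 17.2064 g/cm^3


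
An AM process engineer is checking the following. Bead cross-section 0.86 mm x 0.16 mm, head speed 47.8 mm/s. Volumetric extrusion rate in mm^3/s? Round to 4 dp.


Rate = 0.86 * 0.16 * 47.8 = 6.5773 mm^3/s


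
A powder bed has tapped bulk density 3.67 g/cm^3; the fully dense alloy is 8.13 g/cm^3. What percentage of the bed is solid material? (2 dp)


Packing = (3.67/8.13)*100 = 45.14 %


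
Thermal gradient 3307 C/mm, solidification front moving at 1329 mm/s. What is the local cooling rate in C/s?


CR = 3307 * 1329 = 4395003 C/s


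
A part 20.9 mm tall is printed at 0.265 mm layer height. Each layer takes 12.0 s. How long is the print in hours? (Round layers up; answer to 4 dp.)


Layers = ceil(20.9/0.265) = 79
t = 79 * 12.0 / 3600 = 0.2633 hrs


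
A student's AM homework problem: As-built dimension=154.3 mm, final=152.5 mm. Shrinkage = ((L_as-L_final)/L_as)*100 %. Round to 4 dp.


Shrinkage = ((154.3-152.5)/154.3)*100 = 1.1666 %


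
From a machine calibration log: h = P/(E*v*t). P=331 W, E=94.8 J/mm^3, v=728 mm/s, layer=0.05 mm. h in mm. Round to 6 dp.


h = 331 / (94.8*728*0.05) = 0.095922 mm


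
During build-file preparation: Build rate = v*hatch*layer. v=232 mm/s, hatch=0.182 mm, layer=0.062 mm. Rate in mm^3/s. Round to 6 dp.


Rate = 232 * 0.182 * 0.062 = 2.617888 mm^3/s


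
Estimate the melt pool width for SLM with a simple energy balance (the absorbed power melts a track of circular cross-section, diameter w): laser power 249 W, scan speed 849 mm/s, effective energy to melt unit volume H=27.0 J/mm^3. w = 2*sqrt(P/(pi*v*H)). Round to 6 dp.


w = 2*sqrt(249/(pi*849*27.0)) = 0.117603 mm


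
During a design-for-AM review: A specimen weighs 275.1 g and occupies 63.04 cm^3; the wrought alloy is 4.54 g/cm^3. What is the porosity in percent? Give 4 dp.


rho_part = 275.1 / 63.04 = 4.36389594 g/cm^3
Porosity = (1 - 4.36389594/4.54)*100 = 3.8789 %


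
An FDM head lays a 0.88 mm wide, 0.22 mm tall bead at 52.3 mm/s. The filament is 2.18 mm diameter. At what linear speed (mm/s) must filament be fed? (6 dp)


Q = 0.88 * 0.22 * 52.3 = 10.12528 mm^3/s
A_fil = pi*(2.18/2)^2 = 3.73252623 mm^2
v_feed = 10.12528 / 3.73252623 = 2.712715 mm/s


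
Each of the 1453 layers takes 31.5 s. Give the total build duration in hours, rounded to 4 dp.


t = 1453 * 31.5 / 3600 = 12.7138 hrs


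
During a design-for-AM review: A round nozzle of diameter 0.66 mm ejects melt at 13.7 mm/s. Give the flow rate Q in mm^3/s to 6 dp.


A = pi*(0.66/2)^2 = 0.34211944 mm^2
Q = 0.34211944 * 13.7 = 4.687036 mm^3/s


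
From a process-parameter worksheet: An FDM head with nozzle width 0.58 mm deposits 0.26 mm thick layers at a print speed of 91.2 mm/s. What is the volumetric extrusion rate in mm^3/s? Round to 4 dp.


Rate = 0.58 * 0.26 * 91.2 = 13.753 mm^3/s


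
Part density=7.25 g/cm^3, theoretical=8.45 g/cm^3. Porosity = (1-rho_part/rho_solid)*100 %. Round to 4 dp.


Porosity = (1-7.25/8.45)*100 = 14.2012 %


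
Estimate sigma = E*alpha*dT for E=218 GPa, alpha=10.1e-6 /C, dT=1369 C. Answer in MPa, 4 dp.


sigma = 218*1000 * 10.1e-6 * 1369 = 3014.2642 MPa


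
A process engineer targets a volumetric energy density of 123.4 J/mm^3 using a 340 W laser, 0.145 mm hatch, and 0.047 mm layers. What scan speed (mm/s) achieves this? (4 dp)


v = 340 / (123.4*0.145*0.047) = 404.2946 mm/s


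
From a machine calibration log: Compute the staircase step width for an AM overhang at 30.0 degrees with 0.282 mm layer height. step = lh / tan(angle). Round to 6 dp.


step = 0.282 / tan(30.0) = 0.488438 mm


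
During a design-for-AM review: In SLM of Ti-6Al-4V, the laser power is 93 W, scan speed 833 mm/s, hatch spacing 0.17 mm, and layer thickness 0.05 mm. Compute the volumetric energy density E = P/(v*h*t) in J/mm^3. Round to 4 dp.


E = 93 / (833*0.17*0.05) = 13.1347 J/mm^3


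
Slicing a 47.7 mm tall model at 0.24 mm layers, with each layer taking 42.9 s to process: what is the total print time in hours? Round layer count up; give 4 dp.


Layers = ceil(47.7/0.24) = 199
t = 199 * 42.9 / 3600 = 2.3714 hrs


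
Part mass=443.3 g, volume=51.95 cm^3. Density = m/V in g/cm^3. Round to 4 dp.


rho = 443.3 / 51.95 = 8.5332 g/cm^3


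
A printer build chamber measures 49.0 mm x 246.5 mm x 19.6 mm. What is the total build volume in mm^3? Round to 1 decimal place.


V = 49.0 * 246.5 * 19.6 = 236738.6 mm^3


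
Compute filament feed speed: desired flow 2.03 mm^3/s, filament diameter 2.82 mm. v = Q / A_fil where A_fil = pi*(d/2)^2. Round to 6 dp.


A = pi*(2.82/2)^2 = 6.2458
v = 2.03 / 6.2458 = 0.325018 mm/s


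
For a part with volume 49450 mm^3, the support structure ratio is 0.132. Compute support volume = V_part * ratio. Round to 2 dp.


V_support = 49450 * 0.132 = 6527.4 mm^3


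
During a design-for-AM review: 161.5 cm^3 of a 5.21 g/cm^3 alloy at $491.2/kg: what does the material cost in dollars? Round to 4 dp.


Mass = 161.5*5.21/1000 = 0.841415 kg
Cost = 0.841415 * 491.2 = 413.303 $


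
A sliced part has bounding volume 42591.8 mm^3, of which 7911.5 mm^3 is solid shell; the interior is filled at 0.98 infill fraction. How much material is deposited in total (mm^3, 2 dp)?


V_infill = (42591.8 - 7911.5) * 0.98 = 33986.69
V_total = 7911.5 + 33986.69 = 41898.19 mm^3


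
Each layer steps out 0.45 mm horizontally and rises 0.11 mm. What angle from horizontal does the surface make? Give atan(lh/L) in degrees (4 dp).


angle = atan(0.11/0.45) = 13.7363 degrees


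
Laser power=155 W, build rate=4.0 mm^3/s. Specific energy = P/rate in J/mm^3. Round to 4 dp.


SE = 155 / 4.0 = 38.75 J/mm^3


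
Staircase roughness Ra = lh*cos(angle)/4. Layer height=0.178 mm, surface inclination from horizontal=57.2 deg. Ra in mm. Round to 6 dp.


Ra = 0.178 * cos(57.2) / 4 = 0.024106 mm


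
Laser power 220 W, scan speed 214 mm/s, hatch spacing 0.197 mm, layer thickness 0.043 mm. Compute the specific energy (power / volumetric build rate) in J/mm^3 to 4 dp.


Build rate = 214 * 0.197 * 0.043 = 1.812794 mm^3/s
SE = 220 / 1.812794 = 121.3596 J/mm^3


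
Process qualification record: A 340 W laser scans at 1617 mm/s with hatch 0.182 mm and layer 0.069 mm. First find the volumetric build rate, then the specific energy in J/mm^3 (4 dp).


Build rate = 1617 * 0.182 * 0.069 = 20.306286 mm^3/s
SE = 340 / 20.306286 = 16.7436 J/mm^3


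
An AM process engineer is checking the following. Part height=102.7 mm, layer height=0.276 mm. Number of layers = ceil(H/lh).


Layers = ceil(102.7/0.276) = 373


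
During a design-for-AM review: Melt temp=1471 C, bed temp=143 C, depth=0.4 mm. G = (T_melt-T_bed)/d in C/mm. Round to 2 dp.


G = (1471-143)/0.4 = 3320.0 C/mm


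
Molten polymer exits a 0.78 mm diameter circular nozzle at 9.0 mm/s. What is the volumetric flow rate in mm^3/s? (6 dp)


A = pi*(0.78/2)^2 = 0.47783624 mm^2
Q = 0.47783624 * 9.0 = 4.300526 mm^3/s


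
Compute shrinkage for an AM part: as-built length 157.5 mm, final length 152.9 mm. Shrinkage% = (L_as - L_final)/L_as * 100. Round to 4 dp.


Shrinkage = ((157.5-152.9)/157.5)*100 = 2.9206 %


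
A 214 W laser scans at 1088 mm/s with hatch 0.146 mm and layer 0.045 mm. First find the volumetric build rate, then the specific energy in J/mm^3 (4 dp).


Build rate = 1088 * 0.146 * 0.045 = 7.14816 mm^3/s
SE = 214 / 7.14816 = 29.9378 J/mm^3


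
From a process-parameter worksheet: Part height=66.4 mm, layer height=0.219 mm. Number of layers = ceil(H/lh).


Layers = ceil(66.4/0.219) = 304


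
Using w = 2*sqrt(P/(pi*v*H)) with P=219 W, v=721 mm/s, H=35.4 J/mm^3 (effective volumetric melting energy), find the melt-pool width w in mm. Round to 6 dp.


w = 2*sqrt(219/(pi*721*35.4)) = 0.104522 mm


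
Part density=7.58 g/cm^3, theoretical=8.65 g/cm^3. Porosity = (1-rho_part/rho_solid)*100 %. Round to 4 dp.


Porosity = (1-7.58/8.65)*100 = 12.3699 %


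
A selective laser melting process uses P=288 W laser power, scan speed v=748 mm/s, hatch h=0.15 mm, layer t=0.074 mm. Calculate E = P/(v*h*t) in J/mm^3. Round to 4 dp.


E = 288 / (748*0.15*0.074) = 34.6871 J/mm^3


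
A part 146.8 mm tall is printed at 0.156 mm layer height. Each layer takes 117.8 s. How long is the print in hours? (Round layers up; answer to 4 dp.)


Layers = ceil(146.8/0.156) = 942
t = 942 * 117.8 / 3600 = 30.8243 hrs


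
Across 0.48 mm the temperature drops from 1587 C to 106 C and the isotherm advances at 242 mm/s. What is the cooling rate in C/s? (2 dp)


G = (1587-106)/0.48 = 3085.41666667 C/mm
CR = 3085.41666667 * 242 = 746670.83 C/s


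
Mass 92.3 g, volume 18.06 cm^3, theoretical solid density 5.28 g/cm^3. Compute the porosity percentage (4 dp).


rho_part = 92.3 / 18.06 = 5.11074197 g/cm^3
Porosity = (1 - 5.11074197/5.28)*100 = 3.2056 %


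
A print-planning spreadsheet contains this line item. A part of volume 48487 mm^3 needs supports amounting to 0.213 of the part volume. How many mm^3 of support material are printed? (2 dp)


V_support = 48487 * 0.213 = 10327.73 mm^3


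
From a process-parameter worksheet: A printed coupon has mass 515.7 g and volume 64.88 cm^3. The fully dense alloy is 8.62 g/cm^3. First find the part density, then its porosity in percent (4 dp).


rho_part = 515.7 / 64.88 = 7.94852035 g/cm^3
Porosity = (1 - 7.94852035/8.62)*100 = 7.7898 %


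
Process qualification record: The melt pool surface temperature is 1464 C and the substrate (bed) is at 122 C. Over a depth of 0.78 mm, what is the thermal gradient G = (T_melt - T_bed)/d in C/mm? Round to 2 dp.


G = (1464-122)/0.78 = 1720.51 C/mm


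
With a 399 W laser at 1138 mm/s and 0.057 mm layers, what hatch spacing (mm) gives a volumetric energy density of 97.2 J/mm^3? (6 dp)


h = 399 / (97.2*1138*0.057) = 0.063283 mm


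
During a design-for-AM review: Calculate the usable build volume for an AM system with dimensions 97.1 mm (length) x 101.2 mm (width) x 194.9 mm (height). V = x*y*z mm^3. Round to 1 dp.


V = 97.1 * 101.2 * 194.9 = 1915188.7 mm^3


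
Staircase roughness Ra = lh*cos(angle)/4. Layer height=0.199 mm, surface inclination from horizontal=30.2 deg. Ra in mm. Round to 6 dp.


Ra = 0.199 * cos(30.2) / 4 = 0.042998 mm


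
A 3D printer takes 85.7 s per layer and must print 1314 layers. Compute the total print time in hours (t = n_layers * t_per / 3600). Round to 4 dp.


t = 1314 * 85.7 / 3600 = 31.2805 hrs
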